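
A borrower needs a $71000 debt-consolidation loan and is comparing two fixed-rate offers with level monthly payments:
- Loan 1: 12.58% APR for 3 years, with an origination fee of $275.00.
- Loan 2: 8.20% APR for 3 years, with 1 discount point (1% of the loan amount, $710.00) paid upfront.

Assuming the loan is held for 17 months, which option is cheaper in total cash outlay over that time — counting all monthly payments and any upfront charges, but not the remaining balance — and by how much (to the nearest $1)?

Loan 1: at 12.58% the monthly rate is 0.0104833, so the payment is 71,000 × 0.0104833 / (1 − 1.0104833^−36) = $2,377.93.
Loan 2: at 8.20% the monthly rate is 0.0068333, so the payment is 71,000 × 0.0068333 / (1 − 1.0068333^−36) = $2,231.44.
Over 17 months: Loan 1 costs 17 × $2,377.93 + $275.00 = $40,699.81; Loan 2 costs 17 × $2,231.44 + $710.00 = $38,644.48.
Loan 2 is cheaper by $40,699.81 − $38,644.48 = $2,055.33.

Loan 2 by $2,055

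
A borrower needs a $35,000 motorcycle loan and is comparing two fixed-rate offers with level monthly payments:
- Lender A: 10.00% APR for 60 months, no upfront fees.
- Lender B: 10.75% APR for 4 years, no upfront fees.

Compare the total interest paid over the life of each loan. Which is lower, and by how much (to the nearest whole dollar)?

Lender B by $1,402

Lender A: at 10.00% the monthly rate is 0.0083333, so the payment is 35,000 × 0.0083333 / (1 − 1.0083333^−60) = $743.65.
Total interest on Lender A = 60 × $743.65 − $35,000 = $9,619.00.
Lender B: at 10.75% the monthly rate is 0.0089583, so the payment is 35,000 × 0.0089583 / (1 − 1.0089583^−48) = $900.35.
Total interest on Lender B = 48 × $900.35 − $35,000 = $8,216.80.
Lender B is lower by $1,402.20.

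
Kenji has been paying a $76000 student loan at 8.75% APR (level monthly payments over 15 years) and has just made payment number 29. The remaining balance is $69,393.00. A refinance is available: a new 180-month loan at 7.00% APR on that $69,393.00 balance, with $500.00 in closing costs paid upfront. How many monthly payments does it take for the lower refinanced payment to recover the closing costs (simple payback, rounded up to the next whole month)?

4 months

Current payment = 76,000 × 8.75%/12 / (1 − (1+0.0072917)^−180) = $759.58.
Refinanced payment = 69,393.00 × 0.0058333 / (1 − (1+0.0058333)^−180) = $623.72.
Monthly savings = $759.58 − $623.72 = $135.86.
Break-even = $500.00 / $135.86 = 3.68 → 4 months.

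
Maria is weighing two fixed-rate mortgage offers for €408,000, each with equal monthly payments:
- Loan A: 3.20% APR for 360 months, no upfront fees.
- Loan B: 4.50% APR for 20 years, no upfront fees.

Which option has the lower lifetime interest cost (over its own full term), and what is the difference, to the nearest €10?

Loan A: at 3.20% the monthly rate is 0.0026667, so the payment is 408,000 × 0.0026667 / (1 − 1.0026667^−360) = €1,764.46.
Total interest on Loan A = 360 × €1,764.46 − €408,000 = €227,205.60.
Loan B: at 4.50% the monthly rate is 0.0037500, so the payment is 408,000 × 0.0037500 / (1 − 1.0037500^−240) = €2,581.21.
Total interest on Loan B = 240 × €2,581.21 − €408,000 = €211,490.40.
Loan B is lower by €15,715.20.

Loan B by €15,720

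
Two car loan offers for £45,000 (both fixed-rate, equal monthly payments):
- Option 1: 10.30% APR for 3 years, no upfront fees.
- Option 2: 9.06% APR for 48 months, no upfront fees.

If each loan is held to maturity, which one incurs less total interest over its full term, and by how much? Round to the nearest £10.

Option 1 by £1,310

Option 1: monthly rate = 10.3%/12 = 0.0085833; payment = 45,000 × 0.0085833 / (1 − (1+0.0085833)^−36) = £1,458.37.
Total interest on Option 1 = 36 × £1,458.37 − £45,000 = £7,501.32.
Option 2: at 9.06% the monthly rate is 0.0075500, so the payment is 45,000 × 0.0075500 / (1 − 1.0075500^−48) = £1,121.11.
Total interest on Option 2 = 48 × £1,121.11 − £45,000 = £8,813.28.
Option 1 is lower by £1,311.96.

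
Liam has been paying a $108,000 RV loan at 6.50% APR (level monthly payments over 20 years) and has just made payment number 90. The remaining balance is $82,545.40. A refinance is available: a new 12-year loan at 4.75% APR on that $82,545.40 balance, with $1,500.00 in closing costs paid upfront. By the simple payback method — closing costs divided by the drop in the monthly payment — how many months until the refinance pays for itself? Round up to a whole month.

Current payment = 108,000 × 6.5%/12 / (1 − (1+0.0054167)^−240) = $805.22.
Refinanced payment = 82,545.40 × 0.0039583 / (1 − (1+0.0039583)^−144) = $753.14.
Monthly savings = $805.22 − $753.14 = $52.08.
Break-even = $1,500.00 / $52.08 = 28.80 → 29 months.

29 months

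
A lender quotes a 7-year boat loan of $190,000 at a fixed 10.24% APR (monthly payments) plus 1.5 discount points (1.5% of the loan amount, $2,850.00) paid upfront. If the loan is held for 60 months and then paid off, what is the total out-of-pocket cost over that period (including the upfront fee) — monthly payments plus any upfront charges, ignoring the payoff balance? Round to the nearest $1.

At 10.24% the monthly rate is 0.0085333, so the payment is 190,000 × 0.0085333 / (1 − 1.0085333^−84) = $3,177.84.
Total outlay = 60 × $3,177.84 + $2,850.00 = $193,520.40.

$193,520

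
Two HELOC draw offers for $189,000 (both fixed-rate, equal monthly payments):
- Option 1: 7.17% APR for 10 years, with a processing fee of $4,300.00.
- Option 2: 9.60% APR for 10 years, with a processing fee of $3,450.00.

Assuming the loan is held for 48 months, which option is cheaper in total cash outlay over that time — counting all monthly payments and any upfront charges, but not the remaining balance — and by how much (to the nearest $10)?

Option 1 by $10,910

Option 1: at 7.17% the monthly rate is 0.0059750, so the payment is 189,000 × 0.0059750 / (1 − 1.0059750^−120) = $2,211.05.
Option 2: monthly rate = 9.6%/12 = 0.0080000; payment = 189,000 × 0.0080000 / (1 − (1+0.0080000)^−120) = $2,455.97.
Over 48 months: Option 1 costs 48 × $2,211.05 + $4,300.00 = $110,430.40; Option 2 costs 48 × $2,455.97 + $3,450.00 = $121,336.56.
Option 1 is cheaper by $121,336.56 − $110,430.40 = $10,906.16.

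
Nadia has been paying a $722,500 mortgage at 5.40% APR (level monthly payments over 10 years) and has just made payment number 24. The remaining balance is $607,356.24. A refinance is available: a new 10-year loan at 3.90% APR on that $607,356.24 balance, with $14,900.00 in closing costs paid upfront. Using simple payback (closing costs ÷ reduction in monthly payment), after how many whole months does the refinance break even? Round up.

9 months

Current payment = 722,500 × 5.4%/12 / (1 − (1+0.0045000)^−120) = $7,805.27.
Refinanced payment = 607,356.24 × 0.0032500 / (1 − (1+0.0032500)^−120) = $6,120.36.
Monthly savings = $7,805.27 − $6,120.36 = $1,684.91.
Break-even = $14,900.00 / $1,684.91 = 8.84 → 9 months.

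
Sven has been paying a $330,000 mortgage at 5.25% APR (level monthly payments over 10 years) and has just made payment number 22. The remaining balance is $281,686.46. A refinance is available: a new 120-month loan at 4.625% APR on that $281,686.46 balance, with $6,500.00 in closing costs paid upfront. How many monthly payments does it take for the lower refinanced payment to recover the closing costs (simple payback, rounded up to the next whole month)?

11 months

Current payment = 330,000 × 5.25%/12 / (1 − (1+0.0043750)^−120) = $3,540.63.
Refinanced payment = 281,686.46 × 0.0038542 / (1 − (1+0.0038542)^−120) = $2,936.36.
Monthly savings = $3,540.63 − $2,936.36 = $604.27.
Break-even = $6,500.00 / $604.27 = 10.76 → 11 months.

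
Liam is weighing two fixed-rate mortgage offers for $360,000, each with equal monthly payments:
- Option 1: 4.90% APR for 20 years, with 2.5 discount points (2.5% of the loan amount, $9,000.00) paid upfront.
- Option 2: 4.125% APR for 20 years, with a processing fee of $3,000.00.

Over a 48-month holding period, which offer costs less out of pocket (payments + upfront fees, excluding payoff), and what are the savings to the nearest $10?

Option 2 by $13,230

Option 1: monthly rate = 4.9%/12 = 0.0040833; payment = 360,000 × 0.0040833 / (1 − (1+0.0040833)^−240) = $2,356.00.
Option 2: monthly rate = 4.125%/12 = 0.0034375; payment = 360,000 × 0.0034375 / (1 − (1+0.0034375)^−240) = $2,205.31.
Over 48 months: Option 1 costs 48 × $2,356.00 + $9,000.00 = $122,088.00; Option 2 costs 48 × $2,205.31 + $3,000.00 = $108,854.88.
Option 2 is cheaper by $122,088.00 − $108,854.88 = $13,233.12.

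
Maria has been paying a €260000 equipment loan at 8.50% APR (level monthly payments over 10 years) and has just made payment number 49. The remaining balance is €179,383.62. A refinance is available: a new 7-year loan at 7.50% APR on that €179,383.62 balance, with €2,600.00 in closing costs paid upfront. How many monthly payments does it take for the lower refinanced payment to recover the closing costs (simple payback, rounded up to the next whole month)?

6 months

Current payment = 260,000 × 8.5%/12 / (1 − (1+0.0070833)^−120) = €3,223.63.
Refinanced payment = 179,383.62 × 0.0062500 / (1 − (1+0.0062500)^−84) = €2,751.44.
Monthly savings = €3,223.63 − €2,751.44 = €472.19.
Break-even = €2,600.00 / €472.19 = 5.51 → 6 months.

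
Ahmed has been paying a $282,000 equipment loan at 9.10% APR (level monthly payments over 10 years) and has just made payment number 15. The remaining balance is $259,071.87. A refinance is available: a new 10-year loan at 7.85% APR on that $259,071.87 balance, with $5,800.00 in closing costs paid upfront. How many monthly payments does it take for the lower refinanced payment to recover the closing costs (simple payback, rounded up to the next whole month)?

13 months

Current payment = 282,000 × 9.1%/12 / (1 − (1+0.0075833)^−120) = $3,587.54.
Refinanced payment = 259,071.87 × 0.0065417 / (1 − (1+0.0065417)^−120) = $3,122.76.
Monthly savings = $3,587.54 − $3,122.76 = $464.78.
Break-even = $5,800.00 / $464.78 = 12.48 → 13 months.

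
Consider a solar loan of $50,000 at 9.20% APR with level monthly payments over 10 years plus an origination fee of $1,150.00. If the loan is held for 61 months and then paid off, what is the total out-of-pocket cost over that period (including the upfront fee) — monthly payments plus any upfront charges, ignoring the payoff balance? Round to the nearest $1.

$40,117

Monthly rate = 9.2%/12 = 0.0076667; payment = 50,000 × 0.0076667 / (1 − (1+0.0076667)^−120) = $638.80.
Total outlay = 61 × $638.80 + $1,150.00 = $40,116.80.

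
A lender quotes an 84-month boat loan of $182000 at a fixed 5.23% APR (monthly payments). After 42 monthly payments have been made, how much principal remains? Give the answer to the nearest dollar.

$99,288

With monthly rate i = 5.23%/12 = 0.0043583, the balance after k of n payments is P · [(1+i)^n − (1+i)^k] / [(1+i)^n − 1].
(1+0.0043583)^84 = 1.44095274 and (1+0.0043583)^42 = 1.20039691, so the balance is 182,000 × (1.44095274 − 1.20039691) / (1.44095274 − 1) = $99,287.65.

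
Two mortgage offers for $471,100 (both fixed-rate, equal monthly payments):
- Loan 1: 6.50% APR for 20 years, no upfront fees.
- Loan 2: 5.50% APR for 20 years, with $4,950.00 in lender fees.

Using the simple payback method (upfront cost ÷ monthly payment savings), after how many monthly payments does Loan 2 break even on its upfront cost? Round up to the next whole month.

19 months

Loan 1: at 6.50% the monthly rate is 0.0054167, so the payment is 471,100 × 0.0054167 / (1 − 1.0054167^−240) = $3,512.40.
Loan 2: at 5.50% the monthly rate is 0.0045833, so the payment is 471,100 × 0.0045833 / (1 − 1.0045833^−240) = $3,240.64.
Monthly savings = $3,512.40 − $3,240.64 = $271.76.
Break-even = $4,950.00 / $271.76 = 18.21 → 19 months.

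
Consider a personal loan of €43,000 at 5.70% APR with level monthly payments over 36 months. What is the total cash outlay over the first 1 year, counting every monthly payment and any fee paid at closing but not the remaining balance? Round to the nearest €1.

€15,628

Monthly rate = 5.7%/12 = 0.0047500; payment = 43,000 × 0.0047500 / (1 − (1+0.0047500)^−36) = €1,302.31.
Total outlay = 12 × €1,302.31 = €15,627.72.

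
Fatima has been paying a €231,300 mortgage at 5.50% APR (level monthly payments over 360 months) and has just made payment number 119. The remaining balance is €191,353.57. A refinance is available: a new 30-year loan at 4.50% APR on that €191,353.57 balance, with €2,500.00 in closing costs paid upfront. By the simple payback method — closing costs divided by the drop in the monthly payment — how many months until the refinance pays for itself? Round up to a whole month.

Current payment = 231,300 × 5.5%/12 / (1 − (1+0.0045833)^−360) = €1,313.30.
Refinanced payment = 191,353.57 × 0.0037500 / (1 − (1+0.0037500)^−360) = €969.56.
Monthly savings = €1,313.30 − €969.56 = €343.74.
Break-even = €2,500.00 / €343.74 = 7.27 → 8 months.

8 months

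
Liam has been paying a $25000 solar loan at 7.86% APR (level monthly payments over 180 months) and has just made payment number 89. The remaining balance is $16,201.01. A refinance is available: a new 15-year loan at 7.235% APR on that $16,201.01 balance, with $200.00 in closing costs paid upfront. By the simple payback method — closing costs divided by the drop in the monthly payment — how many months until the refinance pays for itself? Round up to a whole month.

3 months

Current payment = 25,000 × 7.86%/12 / (1 − (1+0.0065500)^−180) = $236.90.
Refinanced payment = 16,201.01 × 0.0060292 / (1 − (1+0.0060292)^−180) = $147.76.
Monthly savings = $236.90 − $147.76 = $89.14.
Break-even = $200.00 / $89.14 = 2.24 → 3 months.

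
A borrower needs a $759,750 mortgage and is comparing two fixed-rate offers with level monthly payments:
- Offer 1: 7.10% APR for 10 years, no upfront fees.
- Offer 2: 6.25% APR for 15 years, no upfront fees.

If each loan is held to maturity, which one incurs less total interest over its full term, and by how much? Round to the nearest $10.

Offer 1: at 7.10% the monthly rate is 0.0059167, so the payment is 759,750 × 0.0059167 / (1 − 1.0059167^−120) = $8,860.55.
Total interest on Offer 1 = 120 × $8,860.55 − $759,750 = $303,516.00.
Offer 2: at 6.25% the monthly rate is 0.0052083, so the payment is 759,750 × 0.0052083 / (1 − 1.0052083^−180) = $6,514.27.
Total interest on Offer 2 = 180 × $6,514.27 − $759,750 = $412,818.60.
Offer 1 is lower by $109,302.60.

Offer 1 by $109,300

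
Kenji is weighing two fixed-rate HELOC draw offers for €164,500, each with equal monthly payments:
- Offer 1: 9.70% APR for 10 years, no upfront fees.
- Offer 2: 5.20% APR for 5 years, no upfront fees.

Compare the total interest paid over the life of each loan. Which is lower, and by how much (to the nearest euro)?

Offer 1: monthly rate = 9.7%/12 = 0.0080833; payment = 164,500 × 0.0080833 / (1 − (1+0.0080833)^−120) = €2,146.64.
Total interest on Offer 1 = 120 × €2,146.64 − €164,500 = €93,096.80.
Offer 2: at 5.20% the monthly rate is 0.0043333, so the payment is 164,500 × 0.0043333 / (1 − 1.0043333^−60) = €3,119.41.
Total interest on Offer 2 = 60 × €3,119.41 − €164,500 = €22,664.60.
Offer 2 is lower by €70,432.20.

Offer 2 by €70,432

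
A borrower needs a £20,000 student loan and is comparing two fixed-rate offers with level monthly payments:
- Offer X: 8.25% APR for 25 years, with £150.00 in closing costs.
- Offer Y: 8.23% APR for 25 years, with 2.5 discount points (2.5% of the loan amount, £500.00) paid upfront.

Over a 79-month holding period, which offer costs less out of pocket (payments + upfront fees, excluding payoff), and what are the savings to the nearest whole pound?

Offer X by £329

Offer X: at 8.25% the monthly rate is 0.0068750, so the payment is 20,000 × 0.0068750 / (1 − 1.0068750^−300) = £157.69.
Offer Y: monthly rate = 8.23%/12 = 0.0068583; payment = 20,000 × 0.0068583 / (1 − (1+0.0068583)^−300) = £157.42.
Over 79 months: Offer X costs 79 × £157.69 + £150.00 = £12,607.51; Offer Y costs 79 × £157.42 + £500.00 = £12,936.18.
Offer X is cheaper by £12,936.18 − £12,607.51 = £328.67.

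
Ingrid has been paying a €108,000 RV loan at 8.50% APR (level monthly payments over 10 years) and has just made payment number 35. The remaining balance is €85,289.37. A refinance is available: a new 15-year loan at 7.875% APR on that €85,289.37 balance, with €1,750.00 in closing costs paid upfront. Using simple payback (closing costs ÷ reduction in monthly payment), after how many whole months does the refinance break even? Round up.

4 months

Current payment = 108,000 × 8.5%/12 / (1 − (1+0.0070833)^−120) = €1,339.05.
Refinanced payment = 85,289.37 × 0.0065625 / (1 − (1+0.0065625)^−180) = €808.93.
Monthly savings = €1,339.05 − €808.93 = €530.12.
Break-even = €1,750.00 / €530.12 = 3.30 → 4 months.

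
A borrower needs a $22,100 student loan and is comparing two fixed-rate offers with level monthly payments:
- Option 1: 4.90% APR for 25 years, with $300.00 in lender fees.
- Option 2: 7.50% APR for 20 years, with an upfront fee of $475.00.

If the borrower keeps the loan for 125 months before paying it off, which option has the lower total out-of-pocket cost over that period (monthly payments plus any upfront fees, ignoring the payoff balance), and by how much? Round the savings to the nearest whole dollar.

Option 1 by $6,441

Option 1: monthly rate = 4.9%/12 = 0.0040833; payment = 22,100 × 0.0040833 / (1 − (1+0.0040833)^−300) = $127.91.
Option 2: monthly rate = 7.5%/12 = 0.0062500; payment = 22,100 × 0.0062500 / (1 − (1+0.0062500)^−240) = $178.04.
Over 125 months: Option 1 costs 125 × $127.91 + $300.00 = $16,288.75; Option 2 costs 125 × $178.04 + $475.00 = $22,730.00.
Option 1 is cheaper by $22,730.00 − $16,288.75 = $6,441.25.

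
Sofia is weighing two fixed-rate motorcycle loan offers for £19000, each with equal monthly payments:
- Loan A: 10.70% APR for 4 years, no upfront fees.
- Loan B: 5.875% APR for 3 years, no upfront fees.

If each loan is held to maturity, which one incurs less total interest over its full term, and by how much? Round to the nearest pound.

Loan B by £2,669

Loan A: monthly rate = 10.7%/12 = 0.0089167; payment = 19,000 × 0.0089167 / (1 − (1+0.0089167)^−48) = £488.30.
Total interest on Loan A = 48 × £488.30 − £19,000 = £4,438.40.
Loan B: at 5.875% the monthly rate is 0.0048958, so the payment is 19,000 × 0.0048958 / (1 − 1.0048958^−36) = £576.94.
Total interest on Loan B = 36 × £576.94 − £19,000 = £1,769.84.
Loan B is lower by £2,668.56.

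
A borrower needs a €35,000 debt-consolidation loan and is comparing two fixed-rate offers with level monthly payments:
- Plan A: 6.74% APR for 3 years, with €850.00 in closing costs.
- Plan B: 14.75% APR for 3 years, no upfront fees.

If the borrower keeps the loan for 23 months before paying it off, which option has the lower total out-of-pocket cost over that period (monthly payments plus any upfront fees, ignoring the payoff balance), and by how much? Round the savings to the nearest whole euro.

Plan A: at 6.74% the monthly rate is 0.0056167, so the payment is 35,000 × 0.0056167 / (1 − 1.0056167^−36) = €1,076.54.
Plan B: at 14.75% the monthly rate is 0.0122917, so the payment is 35,000 × 0.0122917 / (1 − 1.0122917^−36) = €1,209.01.
Over 23 months: Plan A costs 23 × €1,076.54 + €850.00 = €25,610.42; Plan B costs 23 × €1,209.01 = €27,807.23.
Plan A is cheaper by €27,807.23 − €25,610.42 = €2,196.81.

Plan A by €2,197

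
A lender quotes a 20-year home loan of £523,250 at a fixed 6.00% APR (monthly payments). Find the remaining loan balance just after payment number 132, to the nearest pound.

With monthly rate i = 6%/12 = 0.0050000, the balance after k of n payments is P · [(1+i)^n − (1+i)^k] / [(1+i)^n − 1].
(1+0.0050000)^240 = 3.31020448 and (1+0.0050000)^132 = 1.93161314, so the balance is 523,250 × (3.31020448 − 1.93161314) / (3.31020448 − 1) = £312,244.19.

£312,244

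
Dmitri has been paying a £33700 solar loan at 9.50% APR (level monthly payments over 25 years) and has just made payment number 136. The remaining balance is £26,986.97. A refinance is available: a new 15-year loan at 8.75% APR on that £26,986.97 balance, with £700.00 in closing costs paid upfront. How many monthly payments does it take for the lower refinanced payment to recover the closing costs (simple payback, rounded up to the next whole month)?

Current payment = 33,700 × 9.5%/12 / (1 − (1+0.0079167)^−300) = £294.44.
Refinanced payment = 26,986.97 × 0.0072917 / (1 − (1+0.0072917)^−180) = £269.72.
Monthly savings = £294.44 − £269.72 = £24.72.
Break-even = £700.00 / £24.72 = 28.32 → 29 months.

29 months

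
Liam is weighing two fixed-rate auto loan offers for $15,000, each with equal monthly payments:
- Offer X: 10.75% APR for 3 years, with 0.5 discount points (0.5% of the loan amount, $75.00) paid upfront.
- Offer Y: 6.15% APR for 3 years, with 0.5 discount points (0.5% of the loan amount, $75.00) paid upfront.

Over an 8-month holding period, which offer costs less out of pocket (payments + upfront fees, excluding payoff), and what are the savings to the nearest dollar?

Offer Y by $256

Offer X: at 10.75% the monthly rate is 0.0089583, so the payment is 15,000 × 0.0089583 / (1 − 1.0089583^−36) = $489.31.
Offer Y: at 6.15% the monthly rate is 0.0051250, so the payment is 15,000 × 0.0051250 / (1 − 1.0051250^−36) = $457.35.
Over 8 months: Offer X costs 8 × $489.31 + $75.00 = $3,989.48; Offer Y costs 8 × $457.35 + $75.00 = $3,733.80.
Offer Y is cheaper by $3,989.48 − $3,733.80 = $255.68.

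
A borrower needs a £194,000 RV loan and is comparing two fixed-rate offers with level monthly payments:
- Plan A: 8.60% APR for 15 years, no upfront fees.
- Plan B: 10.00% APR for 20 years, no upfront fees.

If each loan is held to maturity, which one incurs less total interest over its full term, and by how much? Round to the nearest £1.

Plan A by £103,393

Plan A: monthly rate = 8.6%/12 = 0.0071667; payment = 194,000 × 0.0071667 / (1 − (1+0.0071667)^−180) = £1,921.78.
Total interest on Plan A = 180 × £1,921.78 − £194,000 = £151,920.40.
Plan B: monthly rate = 10%/12 = 0.0083333; payment = 194,000 × 0.0083333 / (1 − (1+0.0083333)^−240) = £1,872.14.
Total interest on Plan B = 240 × £1,872.14 − £194,000 = £255,313.60.
Plan A is lower by £103,393.20.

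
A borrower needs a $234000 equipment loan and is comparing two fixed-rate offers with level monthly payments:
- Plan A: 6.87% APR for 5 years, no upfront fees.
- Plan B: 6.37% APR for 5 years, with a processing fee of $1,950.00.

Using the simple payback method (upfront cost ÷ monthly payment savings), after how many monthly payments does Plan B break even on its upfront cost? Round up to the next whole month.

36 months

Plan A: monthly rate = 6.87%/12 = 0.0057250; payment = 234,000 × 0.0057250 / (1 − (1+0.0057250)^−60) = $4,619.14.
Plan B: monthly rate = 6.37%/12 = 0.0053083; payment = 234,000 × 0.0053083 / (1 − (1+0.0053083)^−60) = $4,564.24.
Monthly savings = $4,619.14 − $4,564.24 = $54.90.
Break-even = $1,950.00 / $54.90 = 35.52 → 36 months.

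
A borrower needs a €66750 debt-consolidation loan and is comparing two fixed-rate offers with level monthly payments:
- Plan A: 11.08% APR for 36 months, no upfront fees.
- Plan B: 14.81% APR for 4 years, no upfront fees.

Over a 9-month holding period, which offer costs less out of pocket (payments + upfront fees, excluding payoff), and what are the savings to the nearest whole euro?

Plan B by €3,029

Plan A: at 11.08% the monthly rate is 0.0092333, so the payment is 66,750 × 0.0092333 / (1 − 1.0092333^−36) = €2,187.84.
Plan B: monthly rate = 14.81%/12 = 0.0123417; payment = 66,750 × 0.0123417 / (1 − (1+0.0123417)^−48) = €1,851.28.
Over 9 months: Plan A costs 9 × €2,187.84 = €19,690.56; Plan B costs 9 × €1,851.28 = €16,661.52.
Plan B is cheaper by €19,690.56 − €16,661.52 = €3,029.04.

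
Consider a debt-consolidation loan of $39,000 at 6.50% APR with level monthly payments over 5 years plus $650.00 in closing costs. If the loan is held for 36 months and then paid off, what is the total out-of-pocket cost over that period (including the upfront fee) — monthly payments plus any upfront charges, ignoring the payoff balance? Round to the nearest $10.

Monthly rate = 6.5%/12 = 0.0054167; payment = 39,000 × 0.0054167 / (1 − (1+0.0054167)^−60) = $763.08.
Total outlay = 36 × $763.08 + $650.00 = $28,120.88.

$28,120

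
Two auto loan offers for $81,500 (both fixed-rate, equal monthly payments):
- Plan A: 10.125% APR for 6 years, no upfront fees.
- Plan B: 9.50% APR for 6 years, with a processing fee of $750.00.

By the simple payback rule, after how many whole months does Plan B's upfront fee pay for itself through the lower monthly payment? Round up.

30 months

Plan A: at 10.125% the monthly rate is 0.0084375, so the payment is 81,500 × 0.0084375 / (1 − 1.0084375^−72) = $1,515.00.
Plan B: monthly rate = 9.5%/12 = 0.0079167; payment = 81,500 × 0.0079167 / (1 − (1+0.0079167)^−72) = $1,489.39.
Monthly savings = $1,515.00 − $1,489.39 = $25.61.
Break-even = $750.00 / $25.61 = 29.29 → 30 months.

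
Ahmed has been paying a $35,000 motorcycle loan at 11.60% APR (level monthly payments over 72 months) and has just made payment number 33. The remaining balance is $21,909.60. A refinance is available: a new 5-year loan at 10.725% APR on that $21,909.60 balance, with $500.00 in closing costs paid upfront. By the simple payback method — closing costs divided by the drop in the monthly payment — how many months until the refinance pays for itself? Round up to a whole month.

3 months

Current payment = 35,000 × 11.6%/12 / (1 − (1+0.0096667)^−72) = $677.00.
Refinanced payment = 21,909.60 × 0.0089375 / (1 − (1+0.0089375)^−60) = $473.37.
Monthly savings = $677.00 − $473.37 = $203.63.
Break-even = $500.00 / $203.63 = 2.46 → 3 months.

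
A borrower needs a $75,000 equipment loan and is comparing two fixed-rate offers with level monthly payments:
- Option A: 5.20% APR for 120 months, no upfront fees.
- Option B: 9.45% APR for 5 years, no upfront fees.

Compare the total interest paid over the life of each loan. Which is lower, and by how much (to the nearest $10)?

Option B by $1,940

Option A: monthly rate = 5.2%/12 = 0.0043333; payment = 75,000 × 0.0043333 / (1 − (1+0.0043333)^−120) = $802.84.
Total interest on Option A = 120 × $802.84 − $75,000 = $21,340.80.
Option B: at 9.45% the monthly rate is 0.0078750, so the payment is 75,000 × 0.0078750 / (1 − 1.0078750^−60) = $1,573.31.
Total interest on Option B = 60 × $1,573.31 − $75,000 = $19,398.60.
Option B is lower by $1,942.20.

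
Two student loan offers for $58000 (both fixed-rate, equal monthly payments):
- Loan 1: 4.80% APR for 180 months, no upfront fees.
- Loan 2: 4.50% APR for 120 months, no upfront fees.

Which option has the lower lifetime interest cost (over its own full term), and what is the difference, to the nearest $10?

Loan 2 by $9,340

Loan 1: monthly rate = 4.8%/12 = 0.0040000; payment = 58,000 × 0.0040000 / (1 − (1+0.0040000)^−180) = $452.64.
Total interest on Loan 1 = 180 × $452.64 − $58,000 = $23,475.20.
Loan 2: monthly rate = 4.5%/12 = 0.0037500; payment = 58,000 × 0.0037500 / (1 − (1+0.0037500)^−120) = $601.10.
Total interest on Loan 2 = 120 × $601.10 − $58,000 = $14,132.00.
Loan 2 is lower by $9,343.20.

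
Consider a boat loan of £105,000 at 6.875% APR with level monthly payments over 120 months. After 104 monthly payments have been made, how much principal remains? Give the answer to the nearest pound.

£18,485

With monthly rate i = 6.875%/12 = 0.0057292, the balance after k of n payments is P · [(1+i)^n − (1+i)^k] / [(1+i)^n − 1].
(1+0.0057292)^120 = 1.98483957 and (1+0.0057292)^104 = 1.81145975, so the balance is 105,000 × (1.98483957 − 1.81145975) / (1.98483957 − 1) = £18,485.12.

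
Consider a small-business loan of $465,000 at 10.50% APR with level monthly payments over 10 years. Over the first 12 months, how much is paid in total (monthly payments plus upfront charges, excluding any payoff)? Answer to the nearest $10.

At 10.50% the monthly rate is 0.0087500, so the payment is 465,000 × 0.0087500 / (1 − 1.0087500^−120) = $6,274.48.
Total outlay = 12 × $6,274.48 = $75,293.76.

$75,290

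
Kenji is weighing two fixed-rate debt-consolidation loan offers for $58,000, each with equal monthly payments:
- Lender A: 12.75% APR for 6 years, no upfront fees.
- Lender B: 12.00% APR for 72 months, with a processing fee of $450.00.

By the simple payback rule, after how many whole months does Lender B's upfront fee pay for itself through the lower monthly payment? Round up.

20 months

Lender A: monthly rate = 12.75%/12 = 0.0106250; payment = 58,000 × 0.0106250 / (1 − (1+0.0106250)^−72) = $1,156.66.
Lender B: at 12.00% the monthly rate is 0.0100000, so the payment is 58,000 × 0.0100000 / (1 − 1.0100000^−72) = $1,133.91.
Monthly savings = $1,156.66 − $1,133.91 = $22.75.
Break-even = $450.00 / $22.75 = 19.78 → 20 months.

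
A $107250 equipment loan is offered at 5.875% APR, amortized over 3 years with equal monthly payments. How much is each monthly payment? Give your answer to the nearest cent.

Monthly rate = 5.875%/12 = 0.0048958; payment = 107,250 × 0.0048958 / (1 − (1+0.0048958)^−36) = $3,256.68.

$3,256.68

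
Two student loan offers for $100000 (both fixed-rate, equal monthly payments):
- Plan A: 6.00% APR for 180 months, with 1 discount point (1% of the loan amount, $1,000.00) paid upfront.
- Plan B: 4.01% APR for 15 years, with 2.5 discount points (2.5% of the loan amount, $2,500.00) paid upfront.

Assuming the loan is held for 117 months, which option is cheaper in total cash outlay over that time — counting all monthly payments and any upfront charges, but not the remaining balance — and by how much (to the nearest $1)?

Plan B by $10,629

Plan A: monthly rate = 6%/12 = 0.0050000; payment = 100,000 × 0.0050000 / (1 − (1+0.0050000)^−180) = $843.86.
Plan B: at 4.01% the monthly rate is 0.0033417, so the payment is 100,000 × 0.0033417 / (1 − 1.0033417^−180) = $740.19.
Over 117 months: Plan A costs 117 × $843.86 + $1,000.00 = $99,731.62; Plan B costs 117 × $740.19 + $2,500.00 = $89,102.23.
Plan B is cheaper by $99,731.62 − $89,102.23 = $10,629.39.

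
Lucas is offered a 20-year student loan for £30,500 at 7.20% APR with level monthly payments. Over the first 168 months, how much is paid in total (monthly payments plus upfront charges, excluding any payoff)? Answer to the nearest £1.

£40,344

Monthly rate = 7.2%/12 = 0.0060000; payment = 30,500 × 0.0060000 / (1 − (1+0.0060000)^−240) = £240.14.
Total outlay = 168 × £240.14 = £40,343.52.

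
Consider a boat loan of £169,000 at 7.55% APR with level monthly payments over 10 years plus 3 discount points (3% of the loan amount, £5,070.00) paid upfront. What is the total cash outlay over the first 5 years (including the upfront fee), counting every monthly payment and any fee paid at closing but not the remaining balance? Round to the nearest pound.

£125,698

Monthly rate = 7.55%/12 = 0.0062917; payment = 169,000 × 0.0062917 / (1 − (1+0.0062917)^−120) = £2,010.47.
Total outlay = 60 × £2,010.47 + £5,070.00 = £125,698.20.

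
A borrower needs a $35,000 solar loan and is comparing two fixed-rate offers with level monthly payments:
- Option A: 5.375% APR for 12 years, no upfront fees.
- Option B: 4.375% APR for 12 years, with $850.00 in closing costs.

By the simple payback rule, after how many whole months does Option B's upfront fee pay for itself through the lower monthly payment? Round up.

49 months

Option A: at 5.375% the monthly rate is 0.0044792, so the payment is 35,000 × 0.0044792 / (1 − 1.0044792^−144) = $330.34.
Option B: at 4.375% the monthly rate is 0.0036458, so the payment is 35,000 × 0.0036458 / (1 − 1.0036458^−144) = $312.85.
Monthly savings = $330.34 − $312.85 = $17.49.
Break-even = $850.00 / $17.49 = 48.60 → 49 months.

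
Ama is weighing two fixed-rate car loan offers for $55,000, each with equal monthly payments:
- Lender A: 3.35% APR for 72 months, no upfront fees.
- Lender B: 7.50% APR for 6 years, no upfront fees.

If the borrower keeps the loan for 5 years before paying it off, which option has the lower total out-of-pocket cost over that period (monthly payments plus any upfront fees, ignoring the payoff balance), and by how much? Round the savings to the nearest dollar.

Lender A: at 3.35% the monthly rate is 0.0027917, so the payment is 55,000 × 0.0027917 / (1 − 1.0027917^−72) = $844.29.
Lender B: monthly rate = 7.5%/12 = 0.0062500; payment = 55,000 × 0.0062500 / (1 − (1+0.0062500)^−72) = $950.96.
Over 60 months: Lender A costs 60 × $844.29 = $50,657.40; Lender B costs 60 × $950.96 = $57,057.60.
Lender A is cheaper by $57,057.60 − $50,657.40 = $6,400.20.

Lender A by $6,400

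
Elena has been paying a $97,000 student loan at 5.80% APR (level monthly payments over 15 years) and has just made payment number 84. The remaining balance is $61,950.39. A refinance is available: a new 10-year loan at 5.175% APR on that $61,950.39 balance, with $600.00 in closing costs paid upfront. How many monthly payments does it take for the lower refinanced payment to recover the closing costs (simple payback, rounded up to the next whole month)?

Current payment = 97,000 × 5.8%/12 / (1 − (1+0.0048333)^−180) = $808.10.
Refinanced payment = 61,950.39 × 0.0043125 / (1 − (1+0.0043125)^−120) = $662.39.
Monthly savings = $808.10 − $662.39 = $145.71.
Break-even = $600.00 / $145.71 = 4.12 → 5 months.

5 months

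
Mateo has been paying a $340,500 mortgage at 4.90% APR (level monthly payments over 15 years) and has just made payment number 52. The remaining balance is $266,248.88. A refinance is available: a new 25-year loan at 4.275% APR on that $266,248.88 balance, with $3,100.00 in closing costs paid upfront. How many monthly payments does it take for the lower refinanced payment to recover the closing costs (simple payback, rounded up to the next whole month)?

Current payment = 340,500 × 4.9%/12 / (1 − (1+0.0040833)^−180) = $2,674.95.
Refinanced payment = 266,248.88 × 0.0035625 / (1 − (1+0.0035625)^−300) = $1,446.10.
Monthly savings = $2,674.95 − $1,446.10 = $1,228.85.
Break-even = $3,100.00 / $1,228.85 = 2.52 → 3 months.

3 months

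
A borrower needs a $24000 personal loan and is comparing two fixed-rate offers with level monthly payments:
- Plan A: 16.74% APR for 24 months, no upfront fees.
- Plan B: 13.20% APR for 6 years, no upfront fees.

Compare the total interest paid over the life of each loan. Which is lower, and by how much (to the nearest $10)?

Plan A: monthly rate = 16.74%/12 = 0.0139500; payment = 24,000 × 0.0139500 / (1 − (1+0.0139500)^−24) = $1,183.62.
Total interest on Plan A = 24 × $1,183.62 − $24,000 = $4,406.88.
Plan B: at 13.20% the monthly rate is 0.0110000, so the payment is 24,000 × 0.0110000 / (1 − 1.0110000^−72) = $484.32.
Total interest on Plan B = 72 × $484.32 − $24,000 = $10,871.04.
Plan A is lower by $6,464.16.

Plan A by $6,460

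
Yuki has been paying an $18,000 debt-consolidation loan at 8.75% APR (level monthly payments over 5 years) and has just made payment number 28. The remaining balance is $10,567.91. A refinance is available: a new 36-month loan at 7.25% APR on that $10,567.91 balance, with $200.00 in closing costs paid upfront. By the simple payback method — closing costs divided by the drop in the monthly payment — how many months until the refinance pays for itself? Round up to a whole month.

5 months

Current payment = 18,000 × 8.75%/12 / (1 − (1+0.0072917)^−60) = $371.47.
Refinanced payment = 10,567.91 × 0.0060417 / (1 − (1+0.0060417)^−36) = $327.52.
Monthly savings = $371.47 − $327.52 = $43.95.
Break-even = $200.00 / $43.95 = 4.55 → 5 months.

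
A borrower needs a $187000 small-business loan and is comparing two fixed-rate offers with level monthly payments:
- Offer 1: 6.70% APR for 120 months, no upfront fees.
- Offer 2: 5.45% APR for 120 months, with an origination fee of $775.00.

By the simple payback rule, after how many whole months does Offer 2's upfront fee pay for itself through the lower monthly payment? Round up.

7 months

Offer 1: at 6.70% the monthly rate is 0.0055833, so the payment is 187,000 × 0.0055833 / (1 − 1.0055833^−120) = $2,142.43.
Offer 2: at 5.45% the monthly rate is 0.0045417, so the payment is 187,000 × 0.0045417 / (1 − 1.0045417^−120) = $2,024.81.
Monthly savings = $2,142.43 − $2,024.81 = $117.62.
Break-even = $775.00 / $117.62 = 6.59 → 7 months.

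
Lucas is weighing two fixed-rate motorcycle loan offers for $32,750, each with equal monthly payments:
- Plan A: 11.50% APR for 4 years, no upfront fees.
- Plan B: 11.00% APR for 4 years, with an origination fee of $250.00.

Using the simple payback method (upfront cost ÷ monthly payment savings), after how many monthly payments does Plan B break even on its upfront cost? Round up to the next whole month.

Plan A: monthly rate = 11.5%/12 = 0.0095833; payment = 32,750 × 0.0095833 / (1 − (1+0.0095833)^−48) = $854.42.
Plan B: monthly rate = 11%/12 = 0.0091667; payment = 32,750 × 0.0091667 / (1 − (1+0.0091667)^−48) = $846.44.
Monthly savings = $854.42 − $846.44 = $7.98.
Break-even = $250.00 / $7.98 = 31.33 → 32 months.

32 months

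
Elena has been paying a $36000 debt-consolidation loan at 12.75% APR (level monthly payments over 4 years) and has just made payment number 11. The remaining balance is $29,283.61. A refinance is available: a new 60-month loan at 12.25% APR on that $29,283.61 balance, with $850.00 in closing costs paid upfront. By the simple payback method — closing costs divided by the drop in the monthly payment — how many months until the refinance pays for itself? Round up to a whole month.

3 months

Current payment = 36,000 × 12.75%/12 / (1 − (1+0.0106250)^−48) = $961.33.
Refinanced payment = 29,283.61 × 0.0102083 / (1 − (1+0.0102083)^−60) = $655.10.
Monthly savings = $961.33 − $655.10 = $306.23.
Break-even = $850.00 / $306.23 = 2.78 → 3 months.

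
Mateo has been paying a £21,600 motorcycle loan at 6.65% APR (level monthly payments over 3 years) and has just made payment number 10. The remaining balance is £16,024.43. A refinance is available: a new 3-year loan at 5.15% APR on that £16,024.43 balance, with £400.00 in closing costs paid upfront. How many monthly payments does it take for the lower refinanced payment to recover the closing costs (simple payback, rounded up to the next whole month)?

Current payment = 21,600 × 6.65%/12 / (1 − (1+0.0055417)^−36) = £663.49.
Refinanced payment = 16,024.43 × 0.0042917 / (1 − (1+0.0042917)^−36) = £481.35.
Monthly savings = £663.49 − £481.35 = £182.14.
Break-even = £400.00 / £182.14 = 2.20 → 3 months.

3 months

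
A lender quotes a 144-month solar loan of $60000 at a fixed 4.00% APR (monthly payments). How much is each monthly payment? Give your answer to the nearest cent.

$525.32

Monthly rate = 4%/12 = 0.0033333; payment = 60,000 × 0.0033333 / (1 − (1+0.0033333)^−144) = $525.32.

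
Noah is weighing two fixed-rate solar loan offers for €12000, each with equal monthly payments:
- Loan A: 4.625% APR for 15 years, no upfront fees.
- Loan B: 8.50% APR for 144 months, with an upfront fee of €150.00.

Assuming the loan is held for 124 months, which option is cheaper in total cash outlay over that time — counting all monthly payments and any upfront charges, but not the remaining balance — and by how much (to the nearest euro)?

Loan A: at 4.625% the monthly rate is 0.0038542, so the payment is 12,000 × 0.0038542 / (1 − 1.0038542^−180) = €92.57.
Loan B: at 8.50% the monthly rate is 0.0070833, so the payment is 12,000 × 0.0070833 / (1 − 1.0070833^−144) = €133.21.
Over 124 months: Loan A costs 124 × €92.57 = €11,478.68; Loan B costs 124 × €133.21 + €150.00 = €16,668.04.
Loan A is cheaper by €16,668.04 − €11,478.68 = €5,189.36.

Loan A by €5,189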